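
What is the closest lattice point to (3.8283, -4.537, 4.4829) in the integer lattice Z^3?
(4, -5, 4)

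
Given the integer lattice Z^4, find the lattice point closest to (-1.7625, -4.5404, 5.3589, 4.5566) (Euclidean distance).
(-2, -5, 5, 5)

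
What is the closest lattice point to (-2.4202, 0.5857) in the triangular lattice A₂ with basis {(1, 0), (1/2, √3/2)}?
(-2.5, 0.866)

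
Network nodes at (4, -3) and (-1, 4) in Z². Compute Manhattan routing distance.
12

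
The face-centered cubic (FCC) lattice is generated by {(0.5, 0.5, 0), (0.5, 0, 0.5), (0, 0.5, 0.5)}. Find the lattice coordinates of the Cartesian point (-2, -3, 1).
-6b₁ + 2b₂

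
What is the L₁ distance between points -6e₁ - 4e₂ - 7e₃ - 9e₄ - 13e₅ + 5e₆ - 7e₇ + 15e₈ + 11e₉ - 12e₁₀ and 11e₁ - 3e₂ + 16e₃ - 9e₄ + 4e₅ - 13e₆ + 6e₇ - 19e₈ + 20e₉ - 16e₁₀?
136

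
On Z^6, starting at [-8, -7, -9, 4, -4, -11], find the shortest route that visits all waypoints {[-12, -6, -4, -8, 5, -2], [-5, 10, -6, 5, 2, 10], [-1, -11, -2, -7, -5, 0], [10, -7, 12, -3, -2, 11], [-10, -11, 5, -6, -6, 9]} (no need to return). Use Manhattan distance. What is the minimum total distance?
201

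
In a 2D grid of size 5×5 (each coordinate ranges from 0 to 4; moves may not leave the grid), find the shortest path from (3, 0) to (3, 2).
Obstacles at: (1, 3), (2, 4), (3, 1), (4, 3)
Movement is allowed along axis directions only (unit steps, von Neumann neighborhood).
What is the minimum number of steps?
4
(one shortest path: (3, 0) → (2, 0) → (2, 1) → (2, 2) → (3, 2))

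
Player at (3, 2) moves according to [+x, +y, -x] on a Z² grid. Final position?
(3, 3)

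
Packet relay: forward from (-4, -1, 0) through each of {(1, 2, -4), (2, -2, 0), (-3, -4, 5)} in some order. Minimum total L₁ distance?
30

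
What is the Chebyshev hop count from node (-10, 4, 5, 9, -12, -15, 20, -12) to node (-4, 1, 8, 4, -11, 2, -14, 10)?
34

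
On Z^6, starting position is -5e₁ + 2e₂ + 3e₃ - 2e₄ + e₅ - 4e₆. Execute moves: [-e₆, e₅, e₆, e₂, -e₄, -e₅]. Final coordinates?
(-5, 3, 3, -3, 1, -4)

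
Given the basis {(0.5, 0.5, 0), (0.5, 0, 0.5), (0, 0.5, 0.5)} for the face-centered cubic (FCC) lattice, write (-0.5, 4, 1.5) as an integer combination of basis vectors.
2b₁ - 3b₂ + 6b₃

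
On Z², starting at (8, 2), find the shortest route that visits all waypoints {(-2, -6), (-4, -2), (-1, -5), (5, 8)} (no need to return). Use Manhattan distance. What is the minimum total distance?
36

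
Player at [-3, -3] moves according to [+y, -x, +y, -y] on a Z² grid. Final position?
(-4, -2)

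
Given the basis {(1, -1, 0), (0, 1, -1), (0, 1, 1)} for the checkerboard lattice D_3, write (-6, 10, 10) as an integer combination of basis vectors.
-6b₁ - 3b₂ + 7b₃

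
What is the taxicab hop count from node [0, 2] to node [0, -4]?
6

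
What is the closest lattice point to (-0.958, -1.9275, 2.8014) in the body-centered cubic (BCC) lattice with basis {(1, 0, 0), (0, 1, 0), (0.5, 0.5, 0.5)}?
(-1, -2, 3)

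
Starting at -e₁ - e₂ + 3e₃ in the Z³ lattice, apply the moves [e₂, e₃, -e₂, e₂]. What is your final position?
(-1, 0, 4)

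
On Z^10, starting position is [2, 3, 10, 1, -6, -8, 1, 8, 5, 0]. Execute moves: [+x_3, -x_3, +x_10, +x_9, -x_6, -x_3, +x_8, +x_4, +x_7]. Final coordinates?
(2, 3, 9, 2, -6, -9, 2, 9, 6, 1)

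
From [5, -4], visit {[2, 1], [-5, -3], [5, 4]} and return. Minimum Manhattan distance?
36
(one optimal route: (5, -4) → (-5, -3) → (2, 1) → (5, 4) → (5, -4))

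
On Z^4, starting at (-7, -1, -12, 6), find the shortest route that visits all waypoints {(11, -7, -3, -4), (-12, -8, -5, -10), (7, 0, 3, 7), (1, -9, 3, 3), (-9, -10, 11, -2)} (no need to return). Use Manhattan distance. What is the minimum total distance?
135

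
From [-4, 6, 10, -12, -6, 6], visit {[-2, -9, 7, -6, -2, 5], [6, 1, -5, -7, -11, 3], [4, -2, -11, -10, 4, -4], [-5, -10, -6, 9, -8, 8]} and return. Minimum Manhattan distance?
214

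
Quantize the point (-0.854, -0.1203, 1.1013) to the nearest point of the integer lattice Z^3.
(-1, 0, 1)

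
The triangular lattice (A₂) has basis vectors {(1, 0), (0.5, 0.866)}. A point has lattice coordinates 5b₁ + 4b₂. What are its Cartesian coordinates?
(7, 3.464)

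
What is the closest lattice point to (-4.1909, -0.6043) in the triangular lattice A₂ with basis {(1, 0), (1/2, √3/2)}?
(-4.5, -0.866)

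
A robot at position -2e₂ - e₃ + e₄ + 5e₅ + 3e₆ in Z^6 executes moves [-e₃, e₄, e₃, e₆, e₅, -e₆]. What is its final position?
(0, -2, -1, 2, 6, 3)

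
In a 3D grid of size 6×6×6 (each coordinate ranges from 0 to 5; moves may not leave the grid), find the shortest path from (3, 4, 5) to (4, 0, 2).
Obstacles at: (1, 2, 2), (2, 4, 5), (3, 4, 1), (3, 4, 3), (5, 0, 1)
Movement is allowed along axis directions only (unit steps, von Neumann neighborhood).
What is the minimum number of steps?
8
(one shortest path: (3, 4, 5) → (4, 4, 5) → (4, 3, 5) → (4, 2, 5) → (4, 1, 5) → (4, 0, 5) → (4, 0, 4) → (4, 0, 3) → (4, 0, 2))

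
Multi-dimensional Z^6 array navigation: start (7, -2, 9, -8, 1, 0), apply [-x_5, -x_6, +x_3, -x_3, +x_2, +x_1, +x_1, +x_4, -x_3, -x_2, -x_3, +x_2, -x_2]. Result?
(9, -2, 7, -7, 0, -1)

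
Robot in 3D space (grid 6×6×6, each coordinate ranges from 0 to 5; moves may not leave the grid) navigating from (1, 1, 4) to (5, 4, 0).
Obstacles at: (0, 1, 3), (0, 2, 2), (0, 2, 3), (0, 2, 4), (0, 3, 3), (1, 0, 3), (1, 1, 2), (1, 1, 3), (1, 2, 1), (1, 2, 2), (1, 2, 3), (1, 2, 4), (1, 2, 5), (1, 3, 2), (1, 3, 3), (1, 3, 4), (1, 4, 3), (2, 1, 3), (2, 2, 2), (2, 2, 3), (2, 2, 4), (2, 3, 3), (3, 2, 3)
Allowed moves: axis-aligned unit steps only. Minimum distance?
11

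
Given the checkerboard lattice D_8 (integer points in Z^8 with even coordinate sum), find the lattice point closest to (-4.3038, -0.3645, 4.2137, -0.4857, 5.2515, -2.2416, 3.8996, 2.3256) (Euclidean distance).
(-4, 0, 4, -1, 5, -2, 4, 2)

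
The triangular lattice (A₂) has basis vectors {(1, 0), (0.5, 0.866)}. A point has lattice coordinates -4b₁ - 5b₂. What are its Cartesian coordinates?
(-6.5, -4.33)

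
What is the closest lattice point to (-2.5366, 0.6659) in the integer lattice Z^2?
(-3, 1)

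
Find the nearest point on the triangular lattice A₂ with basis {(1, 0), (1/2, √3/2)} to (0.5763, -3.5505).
(1, -3.464)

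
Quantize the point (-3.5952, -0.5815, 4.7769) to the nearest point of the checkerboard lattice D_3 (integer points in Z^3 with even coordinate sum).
(-4, -1, 5)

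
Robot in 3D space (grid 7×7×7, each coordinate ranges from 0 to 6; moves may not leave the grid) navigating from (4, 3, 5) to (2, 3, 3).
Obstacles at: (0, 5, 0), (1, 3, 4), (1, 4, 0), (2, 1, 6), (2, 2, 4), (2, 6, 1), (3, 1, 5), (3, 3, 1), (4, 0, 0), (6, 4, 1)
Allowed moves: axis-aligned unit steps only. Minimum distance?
4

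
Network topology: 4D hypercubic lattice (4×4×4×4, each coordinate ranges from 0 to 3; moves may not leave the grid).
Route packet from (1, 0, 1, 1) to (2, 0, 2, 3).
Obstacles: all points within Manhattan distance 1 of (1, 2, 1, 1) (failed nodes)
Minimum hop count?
4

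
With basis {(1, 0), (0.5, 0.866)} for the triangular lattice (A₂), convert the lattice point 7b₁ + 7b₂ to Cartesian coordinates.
(10.5, 6.062)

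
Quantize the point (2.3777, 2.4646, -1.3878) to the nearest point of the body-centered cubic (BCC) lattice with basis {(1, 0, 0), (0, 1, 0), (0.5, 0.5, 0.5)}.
(2.5, 2.5, -1.5)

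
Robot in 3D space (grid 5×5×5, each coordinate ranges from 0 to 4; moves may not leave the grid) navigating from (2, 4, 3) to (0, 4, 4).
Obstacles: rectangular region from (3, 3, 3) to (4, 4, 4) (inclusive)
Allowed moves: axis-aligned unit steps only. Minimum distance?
3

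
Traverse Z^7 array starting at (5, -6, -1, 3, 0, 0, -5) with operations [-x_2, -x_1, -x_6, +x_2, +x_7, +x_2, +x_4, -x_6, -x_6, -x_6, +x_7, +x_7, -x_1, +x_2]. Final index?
(3, -4, -1, 4, 0, -4, -2)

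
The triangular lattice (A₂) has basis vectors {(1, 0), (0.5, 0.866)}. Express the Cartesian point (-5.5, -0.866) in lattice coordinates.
-5b₁ - b₂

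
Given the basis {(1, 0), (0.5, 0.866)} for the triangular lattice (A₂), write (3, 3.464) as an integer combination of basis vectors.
b₁ + 4b₂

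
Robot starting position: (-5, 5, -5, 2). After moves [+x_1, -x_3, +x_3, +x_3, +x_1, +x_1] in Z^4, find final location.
(-2, 5, -4, 2)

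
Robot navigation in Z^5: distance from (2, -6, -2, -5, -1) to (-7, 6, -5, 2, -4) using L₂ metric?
17.088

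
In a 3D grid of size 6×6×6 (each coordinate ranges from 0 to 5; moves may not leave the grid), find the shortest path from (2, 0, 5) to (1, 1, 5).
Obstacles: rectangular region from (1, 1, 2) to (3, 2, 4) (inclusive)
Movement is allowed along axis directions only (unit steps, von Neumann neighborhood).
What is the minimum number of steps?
2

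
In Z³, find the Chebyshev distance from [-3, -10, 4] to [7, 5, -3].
15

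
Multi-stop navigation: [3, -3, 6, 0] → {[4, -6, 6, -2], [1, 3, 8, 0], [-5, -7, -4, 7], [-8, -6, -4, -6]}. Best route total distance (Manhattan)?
69
(one optimal route: (3, -3, 6, 0) → (1, 3, 8, 0) → (4, -6, 6, -2) → (-8, -6, -4, -6) → (-5, -7, -4, 7))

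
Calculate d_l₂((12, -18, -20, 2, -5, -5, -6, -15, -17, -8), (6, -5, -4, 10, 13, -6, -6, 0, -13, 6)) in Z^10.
35.8748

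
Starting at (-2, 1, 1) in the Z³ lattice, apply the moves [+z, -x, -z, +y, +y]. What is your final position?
(-3, 3, 1)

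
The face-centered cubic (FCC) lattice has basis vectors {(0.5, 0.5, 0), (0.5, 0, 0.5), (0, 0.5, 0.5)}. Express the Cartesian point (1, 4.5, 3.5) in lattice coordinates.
2b₁ + 7b₃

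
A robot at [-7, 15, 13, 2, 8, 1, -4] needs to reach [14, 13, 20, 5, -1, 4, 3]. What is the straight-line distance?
25.3377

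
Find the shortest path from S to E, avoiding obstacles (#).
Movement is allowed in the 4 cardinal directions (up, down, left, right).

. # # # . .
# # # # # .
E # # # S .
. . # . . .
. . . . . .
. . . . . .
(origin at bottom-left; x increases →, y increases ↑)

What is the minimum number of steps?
8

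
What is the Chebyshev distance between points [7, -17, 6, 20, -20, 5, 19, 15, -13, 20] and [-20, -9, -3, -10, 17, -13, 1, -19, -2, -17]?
37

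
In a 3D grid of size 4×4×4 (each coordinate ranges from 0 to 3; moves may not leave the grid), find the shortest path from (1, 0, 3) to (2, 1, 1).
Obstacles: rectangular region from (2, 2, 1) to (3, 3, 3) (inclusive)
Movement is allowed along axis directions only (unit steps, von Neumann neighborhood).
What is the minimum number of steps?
4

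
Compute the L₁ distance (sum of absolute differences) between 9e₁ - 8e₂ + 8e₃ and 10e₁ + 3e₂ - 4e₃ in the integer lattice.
24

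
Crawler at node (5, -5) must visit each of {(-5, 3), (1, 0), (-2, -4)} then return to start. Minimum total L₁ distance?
36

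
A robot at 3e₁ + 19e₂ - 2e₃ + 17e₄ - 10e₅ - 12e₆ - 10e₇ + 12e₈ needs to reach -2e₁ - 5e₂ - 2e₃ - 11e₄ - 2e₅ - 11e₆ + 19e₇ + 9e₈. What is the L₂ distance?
47.9583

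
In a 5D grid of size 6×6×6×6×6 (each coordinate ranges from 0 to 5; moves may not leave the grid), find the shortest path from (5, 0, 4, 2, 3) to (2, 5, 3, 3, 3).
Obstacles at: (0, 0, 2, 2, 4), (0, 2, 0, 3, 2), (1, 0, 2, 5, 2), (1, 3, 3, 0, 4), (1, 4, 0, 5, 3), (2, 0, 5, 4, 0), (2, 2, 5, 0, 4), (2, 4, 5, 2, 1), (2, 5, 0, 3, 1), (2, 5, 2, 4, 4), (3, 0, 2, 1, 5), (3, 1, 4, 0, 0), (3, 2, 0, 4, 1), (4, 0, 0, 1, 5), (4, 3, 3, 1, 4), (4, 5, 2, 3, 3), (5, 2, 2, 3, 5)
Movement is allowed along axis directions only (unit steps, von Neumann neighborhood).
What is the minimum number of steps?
10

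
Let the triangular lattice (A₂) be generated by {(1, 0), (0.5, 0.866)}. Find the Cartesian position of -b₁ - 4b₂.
(-3, -3.464)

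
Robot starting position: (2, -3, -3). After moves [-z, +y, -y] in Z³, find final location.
(2, -3, -4)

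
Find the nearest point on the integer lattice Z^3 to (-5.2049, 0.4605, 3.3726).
(-5, 0, 3)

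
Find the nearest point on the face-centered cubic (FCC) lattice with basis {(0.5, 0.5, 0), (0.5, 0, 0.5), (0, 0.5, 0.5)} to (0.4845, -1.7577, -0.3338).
(0.5, -2, -0.5)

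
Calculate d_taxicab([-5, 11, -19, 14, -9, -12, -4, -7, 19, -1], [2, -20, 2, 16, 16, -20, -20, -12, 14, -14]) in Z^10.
133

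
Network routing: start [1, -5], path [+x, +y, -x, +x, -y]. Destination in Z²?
(2, -5)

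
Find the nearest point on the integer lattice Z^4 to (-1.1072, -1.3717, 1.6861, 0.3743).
(-1, -1, 2, 0)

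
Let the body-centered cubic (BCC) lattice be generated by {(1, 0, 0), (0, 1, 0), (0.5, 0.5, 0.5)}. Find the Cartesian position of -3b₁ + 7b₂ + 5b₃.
(-0.5, 9.5, 2.5)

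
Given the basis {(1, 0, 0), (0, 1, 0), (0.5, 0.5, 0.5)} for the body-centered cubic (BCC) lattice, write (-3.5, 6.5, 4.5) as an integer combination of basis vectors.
-8b₁ + 2b₂ + 9b₃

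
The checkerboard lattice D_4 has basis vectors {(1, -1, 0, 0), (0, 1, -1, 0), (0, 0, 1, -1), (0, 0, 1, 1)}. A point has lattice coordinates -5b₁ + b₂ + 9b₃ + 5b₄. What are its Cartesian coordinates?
(-5, 6, 13, -4)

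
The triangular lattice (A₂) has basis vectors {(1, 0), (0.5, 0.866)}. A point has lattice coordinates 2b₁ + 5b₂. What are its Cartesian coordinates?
(4.5, 4.33)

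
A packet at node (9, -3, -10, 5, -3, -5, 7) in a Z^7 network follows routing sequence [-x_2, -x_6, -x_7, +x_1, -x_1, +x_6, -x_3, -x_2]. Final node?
(9, -5, -11, 5, -3, -5, 6)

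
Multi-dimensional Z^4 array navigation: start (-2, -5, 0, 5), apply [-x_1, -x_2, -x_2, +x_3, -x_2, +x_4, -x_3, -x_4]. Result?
(-3, -8, 0, 5)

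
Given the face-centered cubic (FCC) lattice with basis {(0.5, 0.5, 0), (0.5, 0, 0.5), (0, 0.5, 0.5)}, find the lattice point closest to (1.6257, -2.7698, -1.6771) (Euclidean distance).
(1.5, -3, -1.5)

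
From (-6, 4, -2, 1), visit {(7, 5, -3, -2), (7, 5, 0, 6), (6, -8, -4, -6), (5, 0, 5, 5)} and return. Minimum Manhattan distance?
100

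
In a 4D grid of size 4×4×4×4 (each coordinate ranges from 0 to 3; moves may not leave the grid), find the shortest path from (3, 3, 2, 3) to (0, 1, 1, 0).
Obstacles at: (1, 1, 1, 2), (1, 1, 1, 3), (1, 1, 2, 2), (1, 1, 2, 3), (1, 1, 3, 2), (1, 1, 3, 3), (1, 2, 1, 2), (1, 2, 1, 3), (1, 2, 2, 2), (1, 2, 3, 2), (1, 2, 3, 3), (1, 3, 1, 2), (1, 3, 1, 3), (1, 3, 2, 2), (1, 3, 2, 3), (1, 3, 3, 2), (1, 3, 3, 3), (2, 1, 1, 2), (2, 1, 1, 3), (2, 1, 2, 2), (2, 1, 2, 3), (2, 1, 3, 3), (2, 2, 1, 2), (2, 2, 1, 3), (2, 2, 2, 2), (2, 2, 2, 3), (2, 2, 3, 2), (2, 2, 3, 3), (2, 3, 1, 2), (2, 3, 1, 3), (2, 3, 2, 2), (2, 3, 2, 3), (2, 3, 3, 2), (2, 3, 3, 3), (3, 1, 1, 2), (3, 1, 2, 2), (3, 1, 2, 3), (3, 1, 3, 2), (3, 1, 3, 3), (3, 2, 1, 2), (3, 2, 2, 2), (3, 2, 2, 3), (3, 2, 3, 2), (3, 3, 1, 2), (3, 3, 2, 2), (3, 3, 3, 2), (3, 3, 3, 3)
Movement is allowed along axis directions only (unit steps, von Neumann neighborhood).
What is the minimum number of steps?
11
(one shortest path: (3, 3, 2, 3) → (3, 3, 1, 3) → (3, 2, 1, 3) → (3, 1, 1, 3) → (3, 0, 1, 3) → (2, 0, 1, 3) → (1, 0, 1, 3) → (0, 0, 1, 3) → (0, 1, 1, 3) → (0, 1, 1, 2) → (0, 1, 1, 1) → (0, 1, 1, 0))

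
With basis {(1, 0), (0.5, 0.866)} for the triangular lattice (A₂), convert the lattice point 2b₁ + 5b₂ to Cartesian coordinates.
(4.5, 4.33)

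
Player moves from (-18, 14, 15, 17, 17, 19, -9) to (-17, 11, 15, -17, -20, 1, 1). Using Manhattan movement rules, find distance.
103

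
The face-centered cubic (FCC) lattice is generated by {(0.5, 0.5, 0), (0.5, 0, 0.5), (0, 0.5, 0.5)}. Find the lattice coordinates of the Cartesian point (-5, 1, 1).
-5b₁ - 5b₂ + 7b₃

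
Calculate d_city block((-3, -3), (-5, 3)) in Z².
8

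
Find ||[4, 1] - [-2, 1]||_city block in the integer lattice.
6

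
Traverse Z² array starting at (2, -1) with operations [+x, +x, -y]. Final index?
(4, -2)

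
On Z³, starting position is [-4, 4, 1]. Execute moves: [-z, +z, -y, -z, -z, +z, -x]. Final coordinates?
(-5, 3, 0)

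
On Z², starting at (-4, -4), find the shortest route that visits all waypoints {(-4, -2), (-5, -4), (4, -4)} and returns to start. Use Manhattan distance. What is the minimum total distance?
22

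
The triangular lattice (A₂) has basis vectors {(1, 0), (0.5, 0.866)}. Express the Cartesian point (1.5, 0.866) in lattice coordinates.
b₁ + b₂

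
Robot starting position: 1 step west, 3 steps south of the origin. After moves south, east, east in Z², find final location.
(1, -4)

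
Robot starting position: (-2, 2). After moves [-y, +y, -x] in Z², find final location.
(-3, 2)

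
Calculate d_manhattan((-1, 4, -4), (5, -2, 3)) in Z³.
19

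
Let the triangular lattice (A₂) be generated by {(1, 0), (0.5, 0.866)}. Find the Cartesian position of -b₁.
(-1, 0)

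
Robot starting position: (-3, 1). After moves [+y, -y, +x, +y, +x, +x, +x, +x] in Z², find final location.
(2, 2)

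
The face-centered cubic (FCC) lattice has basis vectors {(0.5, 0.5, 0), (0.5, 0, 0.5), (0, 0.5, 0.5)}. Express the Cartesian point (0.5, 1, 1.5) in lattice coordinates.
b₂ + 2b₃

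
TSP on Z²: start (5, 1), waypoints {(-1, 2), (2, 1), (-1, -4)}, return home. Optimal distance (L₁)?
24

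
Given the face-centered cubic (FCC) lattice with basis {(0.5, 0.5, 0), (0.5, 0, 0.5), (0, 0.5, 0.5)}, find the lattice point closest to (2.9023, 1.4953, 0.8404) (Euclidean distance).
(3, 1.5, 0.5)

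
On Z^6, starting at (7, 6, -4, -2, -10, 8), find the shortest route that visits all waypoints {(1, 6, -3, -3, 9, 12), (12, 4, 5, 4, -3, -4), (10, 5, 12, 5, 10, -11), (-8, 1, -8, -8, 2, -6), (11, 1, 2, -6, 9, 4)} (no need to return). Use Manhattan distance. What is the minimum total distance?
190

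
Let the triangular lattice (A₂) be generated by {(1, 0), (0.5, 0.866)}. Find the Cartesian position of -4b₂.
(-2, -3.464)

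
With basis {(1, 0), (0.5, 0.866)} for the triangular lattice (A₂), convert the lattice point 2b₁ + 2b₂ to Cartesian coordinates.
(3, 1.732)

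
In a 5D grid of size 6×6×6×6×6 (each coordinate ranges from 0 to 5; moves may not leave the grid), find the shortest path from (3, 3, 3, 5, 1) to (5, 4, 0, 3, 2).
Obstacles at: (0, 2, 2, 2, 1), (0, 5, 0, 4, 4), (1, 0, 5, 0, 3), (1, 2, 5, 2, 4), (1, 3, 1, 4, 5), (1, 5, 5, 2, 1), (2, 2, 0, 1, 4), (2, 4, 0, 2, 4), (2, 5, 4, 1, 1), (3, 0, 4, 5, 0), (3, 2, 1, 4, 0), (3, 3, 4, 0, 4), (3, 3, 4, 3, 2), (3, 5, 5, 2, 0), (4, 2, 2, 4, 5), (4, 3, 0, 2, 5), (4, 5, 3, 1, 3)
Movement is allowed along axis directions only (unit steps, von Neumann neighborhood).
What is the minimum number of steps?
9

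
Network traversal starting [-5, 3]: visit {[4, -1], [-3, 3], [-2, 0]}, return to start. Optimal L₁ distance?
26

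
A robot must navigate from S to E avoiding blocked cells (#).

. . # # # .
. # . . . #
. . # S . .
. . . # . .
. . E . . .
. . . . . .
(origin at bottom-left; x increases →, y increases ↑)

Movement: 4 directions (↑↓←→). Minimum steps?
5
(one shortest path: (3, 3) → (4, 3) → (4, 2) → (4, 1) → (3, 1) → (2, 1))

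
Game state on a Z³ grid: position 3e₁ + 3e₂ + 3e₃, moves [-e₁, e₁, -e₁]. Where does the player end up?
(2, 3, 3)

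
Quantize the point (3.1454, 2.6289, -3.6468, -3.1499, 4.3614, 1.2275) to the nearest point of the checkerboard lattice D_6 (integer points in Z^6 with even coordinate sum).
(3, 3, -4, -3, 4, 1)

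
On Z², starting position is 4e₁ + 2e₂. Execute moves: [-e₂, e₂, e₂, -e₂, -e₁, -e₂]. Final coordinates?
(3, 1)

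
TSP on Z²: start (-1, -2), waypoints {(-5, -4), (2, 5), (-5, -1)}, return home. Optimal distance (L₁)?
32
(one optimal route: (-1, -2) → (-5, -4) → (-5, -1) → (2, 5) → (-1, -2))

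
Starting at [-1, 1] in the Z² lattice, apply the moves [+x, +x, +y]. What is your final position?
(1, 2)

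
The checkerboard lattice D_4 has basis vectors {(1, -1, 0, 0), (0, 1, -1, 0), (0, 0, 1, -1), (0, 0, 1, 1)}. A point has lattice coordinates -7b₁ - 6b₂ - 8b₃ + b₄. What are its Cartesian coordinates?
(-7, 1, -1, 9)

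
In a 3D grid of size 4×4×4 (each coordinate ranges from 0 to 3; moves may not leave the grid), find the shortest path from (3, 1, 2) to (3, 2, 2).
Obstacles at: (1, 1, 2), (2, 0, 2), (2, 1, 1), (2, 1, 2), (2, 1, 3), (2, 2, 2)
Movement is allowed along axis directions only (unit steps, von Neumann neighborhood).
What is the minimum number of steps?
1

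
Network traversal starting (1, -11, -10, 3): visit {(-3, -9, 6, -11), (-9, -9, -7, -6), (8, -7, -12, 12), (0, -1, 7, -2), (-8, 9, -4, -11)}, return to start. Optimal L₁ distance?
174
(one optimal route: (1, -11, -10, 3) → (-9, -9, -7, -6) → (-8, 9, -4, -11) → (-3, -9, 6, -11) → (0, -1, 7, -2) → (8, -7, -12, 12) → (1, -11, -10, 3))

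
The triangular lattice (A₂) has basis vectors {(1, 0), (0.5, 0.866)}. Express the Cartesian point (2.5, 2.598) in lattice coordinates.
b₁ + 3b₂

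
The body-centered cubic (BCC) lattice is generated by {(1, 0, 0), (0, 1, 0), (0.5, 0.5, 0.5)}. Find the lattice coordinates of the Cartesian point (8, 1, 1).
7b₁ + 2b₃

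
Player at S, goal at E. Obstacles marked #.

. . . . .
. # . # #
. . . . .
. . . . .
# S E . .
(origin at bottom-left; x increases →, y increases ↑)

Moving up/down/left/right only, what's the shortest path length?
1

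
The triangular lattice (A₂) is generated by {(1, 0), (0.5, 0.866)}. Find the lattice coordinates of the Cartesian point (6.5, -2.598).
8b₁ - 3b₂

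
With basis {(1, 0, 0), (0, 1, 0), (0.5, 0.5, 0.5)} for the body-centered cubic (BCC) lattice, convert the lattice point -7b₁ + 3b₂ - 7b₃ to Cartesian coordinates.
(-10.5, -0.5, -3.5)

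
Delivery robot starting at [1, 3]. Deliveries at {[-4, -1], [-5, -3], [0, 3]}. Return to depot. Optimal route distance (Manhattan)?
24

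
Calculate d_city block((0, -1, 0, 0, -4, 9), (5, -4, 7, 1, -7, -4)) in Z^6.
32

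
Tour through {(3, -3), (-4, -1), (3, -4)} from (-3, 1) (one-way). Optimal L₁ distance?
13
(one optimal route: (-3, 1) → (-4, -1) → (3, -3) → (3, -4))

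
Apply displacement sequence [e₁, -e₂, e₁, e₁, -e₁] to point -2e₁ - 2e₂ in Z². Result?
(0, -3)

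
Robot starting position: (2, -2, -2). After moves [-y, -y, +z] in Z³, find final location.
(2, -4, -1)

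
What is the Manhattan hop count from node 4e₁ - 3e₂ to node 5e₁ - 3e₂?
1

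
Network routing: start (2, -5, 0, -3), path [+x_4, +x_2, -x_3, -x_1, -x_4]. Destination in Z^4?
(1, -4, -1, -3)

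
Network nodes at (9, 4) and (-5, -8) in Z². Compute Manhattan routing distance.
26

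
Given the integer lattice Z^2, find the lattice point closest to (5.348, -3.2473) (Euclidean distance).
(5, -3)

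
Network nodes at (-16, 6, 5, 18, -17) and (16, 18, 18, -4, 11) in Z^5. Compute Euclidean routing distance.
51.0392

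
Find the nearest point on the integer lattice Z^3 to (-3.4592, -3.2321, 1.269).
(-3, -3, 1)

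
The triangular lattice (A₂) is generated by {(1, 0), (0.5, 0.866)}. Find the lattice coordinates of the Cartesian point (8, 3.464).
6b₁ + 4b₂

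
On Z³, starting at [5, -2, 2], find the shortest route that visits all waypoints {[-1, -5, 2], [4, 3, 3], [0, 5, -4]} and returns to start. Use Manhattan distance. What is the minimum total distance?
46
(one optimal route: (5, -2, 2) → (-1, -5, 2) → (0, 5, -4) → (4, 3, 3) → (5, -2, 2))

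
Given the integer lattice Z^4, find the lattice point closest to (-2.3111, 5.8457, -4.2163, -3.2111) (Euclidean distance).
(-2, 6, -4, -3)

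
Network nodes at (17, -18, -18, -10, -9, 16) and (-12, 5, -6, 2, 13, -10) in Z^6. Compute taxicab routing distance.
124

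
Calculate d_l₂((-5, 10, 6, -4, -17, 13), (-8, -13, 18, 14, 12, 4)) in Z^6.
43.909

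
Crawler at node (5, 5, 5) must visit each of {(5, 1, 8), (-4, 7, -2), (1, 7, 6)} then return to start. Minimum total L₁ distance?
50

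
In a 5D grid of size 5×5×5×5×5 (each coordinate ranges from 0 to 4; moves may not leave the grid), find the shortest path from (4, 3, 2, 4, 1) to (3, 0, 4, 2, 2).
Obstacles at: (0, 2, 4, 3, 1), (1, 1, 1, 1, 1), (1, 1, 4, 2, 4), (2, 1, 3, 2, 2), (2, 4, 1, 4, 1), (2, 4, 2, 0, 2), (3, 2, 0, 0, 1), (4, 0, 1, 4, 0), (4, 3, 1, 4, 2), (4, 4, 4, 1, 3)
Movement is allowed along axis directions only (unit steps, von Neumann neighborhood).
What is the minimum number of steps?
9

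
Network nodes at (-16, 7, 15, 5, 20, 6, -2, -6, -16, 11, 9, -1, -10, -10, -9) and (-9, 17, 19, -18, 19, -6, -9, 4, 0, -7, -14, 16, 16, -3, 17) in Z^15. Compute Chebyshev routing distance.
26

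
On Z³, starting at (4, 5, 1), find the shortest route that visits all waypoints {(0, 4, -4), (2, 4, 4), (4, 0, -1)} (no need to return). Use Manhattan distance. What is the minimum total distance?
27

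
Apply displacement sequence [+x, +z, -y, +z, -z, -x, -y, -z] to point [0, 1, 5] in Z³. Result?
(0, -1, 5)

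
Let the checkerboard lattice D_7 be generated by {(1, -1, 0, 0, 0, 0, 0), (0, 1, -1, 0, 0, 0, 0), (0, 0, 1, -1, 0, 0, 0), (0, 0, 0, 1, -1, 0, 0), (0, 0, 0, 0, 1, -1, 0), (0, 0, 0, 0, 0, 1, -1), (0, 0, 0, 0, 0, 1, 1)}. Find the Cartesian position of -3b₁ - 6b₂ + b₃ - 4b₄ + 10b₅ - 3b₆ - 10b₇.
(-3, -3, 7, -5, 14, -23, -7)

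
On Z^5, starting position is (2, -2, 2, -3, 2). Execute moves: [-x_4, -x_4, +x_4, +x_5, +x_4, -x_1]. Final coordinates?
(1, -2, 2, -3, 3)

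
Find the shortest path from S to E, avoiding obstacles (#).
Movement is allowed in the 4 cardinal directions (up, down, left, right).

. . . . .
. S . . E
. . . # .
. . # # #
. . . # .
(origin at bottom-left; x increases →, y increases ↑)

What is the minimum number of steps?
3
(one shortest path: (1, 3) → (2, 3) → (3, 3) → (4, 3))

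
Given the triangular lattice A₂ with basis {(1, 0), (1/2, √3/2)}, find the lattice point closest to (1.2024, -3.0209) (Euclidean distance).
(1, -3.464)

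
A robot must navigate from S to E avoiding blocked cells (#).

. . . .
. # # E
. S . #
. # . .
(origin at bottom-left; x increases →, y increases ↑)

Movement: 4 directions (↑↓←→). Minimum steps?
7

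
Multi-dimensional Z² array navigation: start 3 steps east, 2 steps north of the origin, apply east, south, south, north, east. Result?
(5, 1)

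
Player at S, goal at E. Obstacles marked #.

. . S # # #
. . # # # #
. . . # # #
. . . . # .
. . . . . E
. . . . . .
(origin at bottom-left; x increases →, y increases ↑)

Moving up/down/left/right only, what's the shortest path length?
9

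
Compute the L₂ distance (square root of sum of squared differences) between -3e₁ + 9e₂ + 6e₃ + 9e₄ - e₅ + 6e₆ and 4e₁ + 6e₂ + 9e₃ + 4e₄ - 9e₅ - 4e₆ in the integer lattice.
16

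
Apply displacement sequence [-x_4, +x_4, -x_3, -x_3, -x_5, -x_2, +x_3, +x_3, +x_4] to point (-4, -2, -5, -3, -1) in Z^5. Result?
(-4, -3, -5, -2, -2)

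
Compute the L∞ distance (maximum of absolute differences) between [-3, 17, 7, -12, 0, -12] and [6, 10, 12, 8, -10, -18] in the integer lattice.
20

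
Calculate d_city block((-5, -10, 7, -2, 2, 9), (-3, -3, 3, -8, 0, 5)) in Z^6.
25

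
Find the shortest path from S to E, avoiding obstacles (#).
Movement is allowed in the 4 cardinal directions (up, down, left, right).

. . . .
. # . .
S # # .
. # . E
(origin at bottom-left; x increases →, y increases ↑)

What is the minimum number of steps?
8
(one shortest path: (0, 1) → (0, 2) → (0, 3) → (1, 3) → (2, 3) → (3, 3) → (3, 2) → (3, 1) → (3, 0))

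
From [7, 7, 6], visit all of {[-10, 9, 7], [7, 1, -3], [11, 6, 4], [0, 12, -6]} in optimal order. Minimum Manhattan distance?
70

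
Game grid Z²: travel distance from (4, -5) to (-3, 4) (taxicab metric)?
16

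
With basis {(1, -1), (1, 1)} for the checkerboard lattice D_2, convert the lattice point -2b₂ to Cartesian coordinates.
(-2, -2)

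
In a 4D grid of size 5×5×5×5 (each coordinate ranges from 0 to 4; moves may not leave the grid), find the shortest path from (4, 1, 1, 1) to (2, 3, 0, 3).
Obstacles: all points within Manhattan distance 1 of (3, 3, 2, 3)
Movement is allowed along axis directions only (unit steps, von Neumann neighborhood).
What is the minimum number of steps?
7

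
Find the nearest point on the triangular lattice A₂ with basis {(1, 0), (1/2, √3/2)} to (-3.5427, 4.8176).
(-3.5, 4.33)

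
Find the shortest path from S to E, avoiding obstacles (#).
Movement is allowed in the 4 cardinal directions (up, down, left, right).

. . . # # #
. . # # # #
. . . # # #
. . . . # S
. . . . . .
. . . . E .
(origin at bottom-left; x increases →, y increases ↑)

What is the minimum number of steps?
3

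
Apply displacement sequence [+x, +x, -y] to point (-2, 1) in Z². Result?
(0, 0)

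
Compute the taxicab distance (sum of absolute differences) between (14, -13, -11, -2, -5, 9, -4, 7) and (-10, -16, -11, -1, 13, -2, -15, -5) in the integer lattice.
80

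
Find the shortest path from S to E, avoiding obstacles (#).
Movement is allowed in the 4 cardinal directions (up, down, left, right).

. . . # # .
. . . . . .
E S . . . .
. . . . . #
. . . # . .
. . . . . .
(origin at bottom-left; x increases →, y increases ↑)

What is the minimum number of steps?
1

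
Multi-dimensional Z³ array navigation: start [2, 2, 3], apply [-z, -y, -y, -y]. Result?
(2, -1, 2)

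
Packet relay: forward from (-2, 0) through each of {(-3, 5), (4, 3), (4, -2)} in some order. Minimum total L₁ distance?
20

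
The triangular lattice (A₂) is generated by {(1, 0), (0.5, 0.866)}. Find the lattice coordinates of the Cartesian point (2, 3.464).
4b₂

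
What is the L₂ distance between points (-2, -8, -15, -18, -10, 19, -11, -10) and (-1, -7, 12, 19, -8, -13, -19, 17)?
62.6179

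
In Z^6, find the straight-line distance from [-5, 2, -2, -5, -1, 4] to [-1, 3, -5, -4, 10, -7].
16.4012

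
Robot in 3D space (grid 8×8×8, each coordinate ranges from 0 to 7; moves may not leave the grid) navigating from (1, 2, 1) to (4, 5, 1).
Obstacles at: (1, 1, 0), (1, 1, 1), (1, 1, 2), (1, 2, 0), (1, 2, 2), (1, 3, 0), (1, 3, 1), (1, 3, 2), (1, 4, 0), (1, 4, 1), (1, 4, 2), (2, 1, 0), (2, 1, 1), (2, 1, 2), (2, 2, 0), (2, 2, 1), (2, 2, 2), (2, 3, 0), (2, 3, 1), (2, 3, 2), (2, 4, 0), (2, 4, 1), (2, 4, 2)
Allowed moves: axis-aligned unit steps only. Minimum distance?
8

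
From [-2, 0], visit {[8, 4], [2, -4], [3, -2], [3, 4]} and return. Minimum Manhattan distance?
36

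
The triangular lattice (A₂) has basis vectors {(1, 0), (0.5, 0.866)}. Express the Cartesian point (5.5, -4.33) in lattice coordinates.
8b₁ - 5b₂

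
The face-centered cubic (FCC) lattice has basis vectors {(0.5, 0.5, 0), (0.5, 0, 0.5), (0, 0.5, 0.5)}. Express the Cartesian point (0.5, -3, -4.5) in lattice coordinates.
2b₁ - b₂ - 8b₃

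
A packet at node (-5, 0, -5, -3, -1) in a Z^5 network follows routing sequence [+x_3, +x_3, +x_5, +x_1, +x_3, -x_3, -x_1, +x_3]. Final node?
(-5, 0, -2, -3, 0)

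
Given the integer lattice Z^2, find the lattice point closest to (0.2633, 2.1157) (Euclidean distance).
(0, 2)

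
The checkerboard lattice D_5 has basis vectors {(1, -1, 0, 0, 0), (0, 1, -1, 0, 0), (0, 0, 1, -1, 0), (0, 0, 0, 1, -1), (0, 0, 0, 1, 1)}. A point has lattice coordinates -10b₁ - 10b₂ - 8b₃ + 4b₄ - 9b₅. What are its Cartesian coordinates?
(-10, 0, 2, 3, -13)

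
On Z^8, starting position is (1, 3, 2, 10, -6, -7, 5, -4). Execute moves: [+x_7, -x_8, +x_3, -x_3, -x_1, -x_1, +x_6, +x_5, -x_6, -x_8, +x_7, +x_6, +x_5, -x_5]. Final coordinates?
(-1, 3, 2, 10, -5, -6, 7, -6)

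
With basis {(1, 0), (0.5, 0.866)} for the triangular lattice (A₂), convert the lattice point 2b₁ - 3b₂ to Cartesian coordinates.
(0.5, -2.598)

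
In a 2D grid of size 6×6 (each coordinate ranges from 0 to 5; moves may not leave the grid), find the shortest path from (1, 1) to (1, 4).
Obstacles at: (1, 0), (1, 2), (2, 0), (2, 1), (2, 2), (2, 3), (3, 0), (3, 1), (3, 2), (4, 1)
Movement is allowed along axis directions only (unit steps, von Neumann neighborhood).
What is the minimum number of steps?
5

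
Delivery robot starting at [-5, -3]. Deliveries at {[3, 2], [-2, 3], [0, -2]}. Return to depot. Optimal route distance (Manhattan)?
28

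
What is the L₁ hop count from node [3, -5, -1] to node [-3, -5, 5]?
12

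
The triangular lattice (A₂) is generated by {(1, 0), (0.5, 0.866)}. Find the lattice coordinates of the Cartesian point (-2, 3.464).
-4b₁ + 4b₂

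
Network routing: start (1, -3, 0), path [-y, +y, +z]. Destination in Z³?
(1, -3, 1)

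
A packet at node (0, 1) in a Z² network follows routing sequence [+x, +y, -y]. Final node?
(1, 1)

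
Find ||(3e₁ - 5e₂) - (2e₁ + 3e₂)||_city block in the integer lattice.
9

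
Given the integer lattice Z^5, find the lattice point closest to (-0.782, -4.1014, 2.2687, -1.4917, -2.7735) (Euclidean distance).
(-1, -4, 2, -1, -3)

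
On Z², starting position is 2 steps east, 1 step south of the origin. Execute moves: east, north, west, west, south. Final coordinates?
(1, -1)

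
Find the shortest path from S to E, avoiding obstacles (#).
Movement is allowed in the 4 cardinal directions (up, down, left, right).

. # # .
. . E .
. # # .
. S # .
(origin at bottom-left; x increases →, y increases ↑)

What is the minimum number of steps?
5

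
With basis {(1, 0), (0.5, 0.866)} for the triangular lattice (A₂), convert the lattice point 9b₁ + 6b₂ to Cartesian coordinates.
(12, 5.196)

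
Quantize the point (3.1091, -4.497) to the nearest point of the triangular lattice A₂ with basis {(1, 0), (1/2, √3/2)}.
(3.5, -4.33)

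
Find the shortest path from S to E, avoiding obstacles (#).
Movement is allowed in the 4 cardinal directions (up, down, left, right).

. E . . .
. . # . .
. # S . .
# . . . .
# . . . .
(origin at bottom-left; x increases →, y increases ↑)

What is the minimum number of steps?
5
(one shortest path: (2, 2) → (3, 2) → (3, 3) → (3, 4) → (2, 4) → (1, 4))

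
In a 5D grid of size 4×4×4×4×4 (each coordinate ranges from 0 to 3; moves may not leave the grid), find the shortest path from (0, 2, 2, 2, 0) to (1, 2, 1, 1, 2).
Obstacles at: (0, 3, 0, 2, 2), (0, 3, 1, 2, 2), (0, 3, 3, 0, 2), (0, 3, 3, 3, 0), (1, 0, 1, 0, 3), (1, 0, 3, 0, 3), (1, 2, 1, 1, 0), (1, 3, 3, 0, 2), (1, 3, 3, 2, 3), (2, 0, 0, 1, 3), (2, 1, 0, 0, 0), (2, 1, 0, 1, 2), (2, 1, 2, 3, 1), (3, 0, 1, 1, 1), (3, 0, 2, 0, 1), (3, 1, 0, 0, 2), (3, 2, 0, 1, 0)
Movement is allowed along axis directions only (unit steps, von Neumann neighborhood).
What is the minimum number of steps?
5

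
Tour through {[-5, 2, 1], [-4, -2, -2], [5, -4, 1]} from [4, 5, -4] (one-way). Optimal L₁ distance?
37
(one optimal route: (4, 5, -4) → (5, -4, 1) → (-4, -2, -2) → (-5, 2, 1))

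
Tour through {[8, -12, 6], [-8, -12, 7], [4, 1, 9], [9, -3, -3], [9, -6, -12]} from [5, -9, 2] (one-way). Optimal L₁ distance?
87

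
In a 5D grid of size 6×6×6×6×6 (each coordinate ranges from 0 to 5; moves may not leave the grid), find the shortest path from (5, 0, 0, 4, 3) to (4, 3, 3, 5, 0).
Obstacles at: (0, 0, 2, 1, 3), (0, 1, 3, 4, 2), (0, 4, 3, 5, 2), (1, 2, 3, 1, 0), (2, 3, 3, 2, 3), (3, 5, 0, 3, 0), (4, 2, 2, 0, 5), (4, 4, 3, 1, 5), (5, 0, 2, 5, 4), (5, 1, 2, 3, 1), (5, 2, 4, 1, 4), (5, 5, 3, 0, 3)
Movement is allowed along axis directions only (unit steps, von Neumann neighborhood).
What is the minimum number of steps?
11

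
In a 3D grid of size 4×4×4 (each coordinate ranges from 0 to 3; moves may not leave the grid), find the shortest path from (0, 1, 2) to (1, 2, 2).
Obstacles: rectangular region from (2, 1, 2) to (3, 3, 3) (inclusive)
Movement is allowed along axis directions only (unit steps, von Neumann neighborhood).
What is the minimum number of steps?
2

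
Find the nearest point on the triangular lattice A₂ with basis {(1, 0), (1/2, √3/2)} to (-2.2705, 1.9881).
(-2, 1.732)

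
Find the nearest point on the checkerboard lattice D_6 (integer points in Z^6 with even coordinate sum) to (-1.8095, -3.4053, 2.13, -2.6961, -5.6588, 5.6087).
(-2, -3, 2, -3, -6, 6)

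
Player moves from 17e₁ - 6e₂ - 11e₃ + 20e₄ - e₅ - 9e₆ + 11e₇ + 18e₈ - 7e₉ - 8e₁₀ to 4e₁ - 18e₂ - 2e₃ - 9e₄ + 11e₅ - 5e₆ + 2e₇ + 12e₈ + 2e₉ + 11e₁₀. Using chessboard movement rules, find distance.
29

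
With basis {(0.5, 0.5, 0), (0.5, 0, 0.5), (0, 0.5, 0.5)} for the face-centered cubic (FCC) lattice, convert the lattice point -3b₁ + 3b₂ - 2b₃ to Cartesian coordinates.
(0, -2.5, 0.5)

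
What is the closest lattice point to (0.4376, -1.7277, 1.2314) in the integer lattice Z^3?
(0, -2, 1)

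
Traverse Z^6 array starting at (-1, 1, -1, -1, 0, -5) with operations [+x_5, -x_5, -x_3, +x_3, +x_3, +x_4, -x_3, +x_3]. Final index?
(-1, 1, 0, 0, 0, -5)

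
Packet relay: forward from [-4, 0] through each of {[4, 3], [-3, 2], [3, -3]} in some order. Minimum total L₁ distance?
18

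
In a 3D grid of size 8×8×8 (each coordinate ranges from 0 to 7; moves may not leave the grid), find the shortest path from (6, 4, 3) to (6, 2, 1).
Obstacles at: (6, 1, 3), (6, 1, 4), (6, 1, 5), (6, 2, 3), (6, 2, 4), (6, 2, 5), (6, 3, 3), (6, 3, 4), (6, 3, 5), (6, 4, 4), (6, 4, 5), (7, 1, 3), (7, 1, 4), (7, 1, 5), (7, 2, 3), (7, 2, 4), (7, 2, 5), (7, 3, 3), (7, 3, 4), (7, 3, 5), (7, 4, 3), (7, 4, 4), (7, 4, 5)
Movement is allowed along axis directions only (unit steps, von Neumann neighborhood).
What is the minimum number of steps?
4
(one shortest path: (6, 4, 3) → (6, 4, 2) → (6, 3, 2) → (6, 2, 2) → (6, 2, 1))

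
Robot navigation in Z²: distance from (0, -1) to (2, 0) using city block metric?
3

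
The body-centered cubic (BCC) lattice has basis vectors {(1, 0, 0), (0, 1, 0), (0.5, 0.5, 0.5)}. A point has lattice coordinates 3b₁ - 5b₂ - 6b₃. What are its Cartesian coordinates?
(0, -8, -3)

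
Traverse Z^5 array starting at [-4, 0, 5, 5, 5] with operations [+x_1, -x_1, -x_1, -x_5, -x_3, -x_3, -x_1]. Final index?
(-6, 0, 3, 5, 4)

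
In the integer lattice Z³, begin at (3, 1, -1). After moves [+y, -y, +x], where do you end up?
(4, 1, -1)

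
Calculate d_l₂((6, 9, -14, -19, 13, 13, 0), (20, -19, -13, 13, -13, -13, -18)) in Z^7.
60.6712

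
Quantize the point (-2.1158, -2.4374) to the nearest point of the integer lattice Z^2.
(-2, -2)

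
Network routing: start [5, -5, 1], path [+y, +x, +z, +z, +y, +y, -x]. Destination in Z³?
(5, -2, 3)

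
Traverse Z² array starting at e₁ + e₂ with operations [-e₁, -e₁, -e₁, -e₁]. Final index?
(-3, 1)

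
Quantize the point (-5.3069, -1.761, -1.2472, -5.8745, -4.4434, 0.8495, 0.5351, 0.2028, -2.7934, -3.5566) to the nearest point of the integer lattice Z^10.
(-5, -2, -1, -6, -4, 1, 1, 0, -3, -4)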